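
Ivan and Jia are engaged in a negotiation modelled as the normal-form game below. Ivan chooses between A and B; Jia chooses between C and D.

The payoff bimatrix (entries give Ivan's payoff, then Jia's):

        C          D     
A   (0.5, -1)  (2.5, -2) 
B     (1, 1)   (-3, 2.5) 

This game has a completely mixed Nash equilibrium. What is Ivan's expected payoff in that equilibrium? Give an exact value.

First find y, the probability Jia plays C, from Ivan's indifference between A and B: 0.5y + 2.5(1−y) = y − 3(1−y), giving y = 11/12.
Since Ivan is indifferent in equilibrium, Ivan's expected payoff equals the payoff from either row against (11/12, 1/12). Using A: 0.5(11/12) + 2.5(1/12) = 2/3.

2/3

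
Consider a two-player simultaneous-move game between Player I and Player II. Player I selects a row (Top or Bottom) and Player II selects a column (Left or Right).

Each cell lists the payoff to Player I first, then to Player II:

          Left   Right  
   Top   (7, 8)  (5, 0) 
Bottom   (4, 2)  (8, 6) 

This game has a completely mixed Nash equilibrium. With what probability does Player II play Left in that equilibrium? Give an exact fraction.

1/2

Let q be the probability that Player II plays Left. In a completely mixed equilibrium, Player I must be indifferent between Top and Bottom.
Player I's expected payoff from Top is 7q + 5(1−q); from Bottom it is 4q + 8(1−q).
Setting these equal: 2q + 5 = −4q + 8, so q = 1/2.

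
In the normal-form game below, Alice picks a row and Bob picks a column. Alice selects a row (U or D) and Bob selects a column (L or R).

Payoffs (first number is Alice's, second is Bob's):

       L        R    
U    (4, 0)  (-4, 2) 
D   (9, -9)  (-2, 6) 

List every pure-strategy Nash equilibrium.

(U, L): Alice prefers D (9 > 4); Bob prefers R (2 > 0) — not an equilibrium.
(U, R): Alice prefers D (-2 > -4) — not an equilibrium.
(D, L): Bob prefers R (6 > -9) — not an equilibrium.
(D, R): Alice gets -2 ≥ -4 from U, and Bob gets 6 ≥ -9 from L — Nash equilibrium.

(D, R)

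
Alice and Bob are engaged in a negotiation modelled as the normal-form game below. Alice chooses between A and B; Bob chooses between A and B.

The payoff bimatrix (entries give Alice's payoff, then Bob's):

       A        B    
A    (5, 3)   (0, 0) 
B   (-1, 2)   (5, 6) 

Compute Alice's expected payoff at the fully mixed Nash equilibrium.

25/11

First find y, the probability Bob plays A, from Alice's indifference between A and B: 5y = −y + 5(1−y), giving y = 5/11.
Since Alice is indifferent in equilibrium, Alice's expected payoff equals the payoff from either row against (5/11, 6/11). Using A: 5(5/11) = 25/11.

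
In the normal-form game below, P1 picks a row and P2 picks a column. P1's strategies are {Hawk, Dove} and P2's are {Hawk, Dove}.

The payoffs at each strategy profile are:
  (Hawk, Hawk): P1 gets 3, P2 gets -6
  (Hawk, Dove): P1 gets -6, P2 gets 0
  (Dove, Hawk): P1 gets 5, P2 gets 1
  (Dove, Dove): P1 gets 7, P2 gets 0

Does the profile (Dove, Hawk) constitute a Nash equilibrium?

Yes

At (Dove, Hawk), P1 earns 5; switching to Hawk would give 3, so P1 has no profitable deviation.
P2 earns 1; switching to Dove would give 0, so P2 has no profitable deviation.
Neither player can gain by a unilateral deviation, so this profile is a Nash equilibrium.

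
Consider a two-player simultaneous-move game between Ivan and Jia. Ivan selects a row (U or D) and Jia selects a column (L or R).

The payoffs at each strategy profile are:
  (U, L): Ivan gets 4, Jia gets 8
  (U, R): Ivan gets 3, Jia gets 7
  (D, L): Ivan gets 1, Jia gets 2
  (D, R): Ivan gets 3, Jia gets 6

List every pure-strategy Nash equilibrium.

(U, L): Ivan gets 4 ≥ 1 from D, and Jia gets 8 ≥ 7 from R — Nash equilibrium.
(U, R): Jia prefers L (8 > 7) — not an equilibrium.
(D, L): Ivan prefers U (4 > 1); Jia prefers R (6 > 2) — not an equilibrium.
(D, R): Ivan gets 3 ≥ 3 from U, and Jia gets 6 ≥ 2 from L — Nash equilibrium.

(U, L) and (D, R)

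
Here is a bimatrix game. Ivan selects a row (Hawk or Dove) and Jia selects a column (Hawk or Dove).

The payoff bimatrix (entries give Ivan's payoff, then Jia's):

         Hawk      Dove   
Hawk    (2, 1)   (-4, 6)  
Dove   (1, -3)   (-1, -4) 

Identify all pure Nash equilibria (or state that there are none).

none

(Hawk, Hawk): Jia prefers Dove (6 > 1) — not an equilibrium.
(Hawk, Dove): Ivan prefers Dove (-1 > -4) — not an equilibrium.
(Dove, Hawk): Ivan prefers Hawk (2 > 1) — not an equilibrium.
(Dove, Dove): Jia prefers Hawk (-3 > -4) — not an equilibrium.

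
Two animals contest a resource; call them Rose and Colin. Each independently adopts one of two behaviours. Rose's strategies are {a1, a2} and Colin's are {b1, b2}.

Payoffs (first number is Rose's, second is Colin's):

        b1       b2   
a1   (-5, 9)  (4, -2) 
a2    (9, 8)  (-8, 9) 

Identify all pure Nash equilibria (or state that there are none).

none

(a1, b1): Rose prefers a2 (9 > -5) — not an equilibrium.
(a1, b2): Colin prefers b1 (9 > -2) — not an equilibrium.
(a2, b1): Colin prefers b2 (9 > 8) — not an equilibrium.
(a2, b2): Rose prefers a1 (4 > -8) — not an equilibrium.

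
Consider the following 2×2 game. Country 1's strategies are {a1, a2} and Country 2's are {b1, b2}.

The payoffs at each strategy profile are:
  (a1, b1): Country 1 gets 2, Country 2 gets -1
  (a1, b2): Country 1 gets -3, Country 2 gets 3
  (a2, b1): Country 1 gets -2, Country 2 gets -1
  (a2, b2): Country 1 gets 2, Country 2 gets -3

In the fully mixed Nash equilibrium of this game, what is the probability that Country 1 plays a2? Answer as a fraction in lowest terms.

2/3

Let r be the probability that Country 1 plays a1. In a completely mixed equilibrium, Country 2 must be indifferent between b1 and b2.
Country 2's expected payoff from b1 is −r − (1−r); from b2 it is 3r − 3(1−r).
Setting these equal: -1 = 6r − 3, so r = 1/3.
Therefore Country 1 plays a2 with probability 1 − 1/3 = 2/3.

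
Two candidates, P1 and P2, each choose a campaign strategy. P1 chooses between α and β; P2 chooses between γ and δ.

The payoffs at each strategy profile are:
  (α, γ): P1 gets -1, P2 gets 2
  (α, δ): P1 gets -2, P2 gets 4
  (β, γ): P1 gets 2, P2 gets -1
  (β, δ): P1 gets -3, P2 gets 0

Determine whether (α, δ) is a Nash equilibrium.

Yes

At (α, δ), P1 earns -2; switching to β would give -3, so P1 has no profitable deviation.
P2 earns 4; switching to γ would give 2, so P2 has no profitable deviation.
Neither player can gain by a unilateral deviation, so this profile is a Nash equilibrium.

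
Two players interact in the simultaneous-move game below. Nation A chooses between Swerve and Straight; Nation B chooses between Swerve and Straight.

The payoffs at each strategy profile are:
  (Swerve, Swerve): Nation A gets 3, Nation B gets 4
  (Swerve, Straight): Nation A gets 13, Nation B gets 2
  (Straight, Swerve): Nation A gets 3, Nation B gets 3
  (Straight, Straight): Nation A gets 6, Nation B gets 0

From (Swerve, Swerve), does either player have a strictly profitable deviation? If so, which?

Nation A at (Swerve, Swerve) earns 3; deviating to Straight yields 3 — not better.
Nation B earns 4; deviating to Straight yields 2 — not better.
Neither player can strictly improve; the profile is a Nash equilibrium.

Neither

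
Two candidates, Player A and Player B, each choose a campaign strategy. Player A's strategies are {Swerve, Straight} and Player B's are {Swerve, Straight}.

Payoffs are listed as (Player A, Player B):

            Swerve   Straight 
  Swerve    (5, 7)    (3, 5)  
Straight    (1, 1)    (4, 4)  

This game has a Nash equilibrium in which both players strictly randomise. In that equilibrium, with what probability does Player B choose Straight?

Let c be the probability that Player B plays Swerve. In a completely mixed equilibrium, Player A must be indifferent between Swerve and Straight.
Player A's expected payoff from Swerve is 5c + 3(1−c); from Straight it is c + 4(1−c).
Setting these equal: 2c + 3 = −3c + 4, so c = 1/5.
Therefore Player B plays Straight with probability 1 − 1/5 = 4/5.

4/5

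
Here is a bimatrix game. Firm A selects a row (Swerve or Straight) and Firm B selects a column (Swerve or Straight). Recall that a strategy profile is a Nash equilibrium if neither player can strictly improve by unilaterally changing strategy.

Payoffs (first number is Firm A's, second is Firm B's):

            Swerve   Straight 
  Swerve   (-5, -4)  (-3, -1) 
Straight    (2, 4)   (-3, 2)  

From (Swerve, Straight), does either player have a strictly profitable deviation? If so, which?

Firm A at (Swerve, Straight) earns -3; deviating to Straight yields -3 — not better.
Firm B earns -1; deviating to Swerve yields -4 — not better.
Neither player can strictly improve; the profile is a Nash equilibrium.

Neither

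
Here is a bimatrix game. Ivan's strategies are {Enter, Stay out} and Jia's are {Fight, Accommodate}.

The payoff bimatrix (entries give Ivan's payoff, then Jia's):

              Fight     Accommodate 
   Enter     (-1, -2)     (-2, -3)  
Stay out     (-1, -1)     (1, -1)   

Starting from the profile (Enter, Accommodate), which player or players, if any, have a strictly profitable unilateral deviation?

Ivan at (Enter, Accommodate) earns -2; deviating to Stay out yields 1 — a strict improvement.
Jia earns -3; deviating to Fight yields -2 — a strict improvement.
Both Ivan and Jia have strictly profitable deviations.

Both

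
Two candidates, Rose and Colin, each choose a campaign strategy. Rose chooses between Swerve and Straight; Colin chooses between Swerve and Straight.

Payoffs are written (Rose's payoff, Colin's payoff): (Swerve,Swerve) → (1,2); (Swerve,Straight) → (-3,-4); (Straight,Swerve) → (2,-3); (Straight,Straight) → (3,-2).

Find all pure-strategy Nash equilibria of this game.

(Straight, Straight)

(Swerve, Swerve): Rose prefers Straight (2 > 1) — not an equilibrium.
(Swerve, Straight): Rose prefers Straight (3 > -3); Colin prefers Swerve (2 > -4) — not an equilibrium.
(Straight, Swerve): Colin prefers Straight (-2 > -3) — not an equilibrium.
(Straight, Straight): Rose gets 3 ≥ -3 from Swerve, and Colin gets -2 ≥ -3 from Swerve — Nash equilibrium.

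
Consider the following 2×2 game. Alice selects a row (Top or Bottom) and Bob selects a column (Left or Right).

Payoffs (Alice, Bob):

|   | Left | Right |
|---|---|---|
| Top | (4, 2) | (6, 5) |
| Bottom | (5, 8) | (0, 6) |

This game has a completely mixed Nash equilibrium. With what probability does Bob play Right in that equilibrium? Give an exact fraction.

1/7

Let c be the probability that Bob plays Left. In a completely mixed equilibrium, Alice must be indifferent between Top and Bottom.
Alice's expected payoff from Top is 4c + 6(1−c); from Bottom it is 5c.
Setting these equal: −2c + 6 = 5c, so c = 6/7.
Therefore Bob plays Right with probability 1 − 6/7 = 1/7.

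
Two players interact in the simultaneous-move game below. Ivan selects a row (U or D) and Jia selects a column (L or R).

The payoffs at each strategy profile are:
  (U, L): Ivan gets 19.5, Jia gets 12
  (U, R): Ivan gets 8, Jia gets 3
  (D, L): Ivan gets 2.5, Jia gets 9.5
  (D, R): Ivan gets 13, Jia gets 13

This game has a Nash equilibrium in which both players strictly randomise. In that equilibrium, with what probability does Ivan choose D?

Let x be the probability that Ivan plays U. In a completely mixed equilibrium, Jia must be indifferent between L and R.
Jia's expected payoff from L is 12x + 9.5(1−x); from R it is 3x + 13(1−x).
Setting these equal: 2.5x + 9.5 = −10x + 13, so x = 7/25.
Therefore Ivan plays D with probability 1 − 7/25 = 18/25.

18/25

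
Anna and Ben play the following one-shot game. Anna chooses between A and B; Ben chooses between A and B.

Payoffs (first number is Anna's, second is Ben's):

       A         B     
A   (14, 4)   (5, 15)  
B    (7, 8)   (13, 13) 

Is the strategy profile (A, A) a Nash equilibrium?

At (A, A), Anna earns 14; switching to B would give 7, so Anna has no profitable deviation.
Ben earns 4; switching to B would give 15, so Ben would deviate.
Since at least one player can profitably deviate, this is not a Nash equilibrium.

No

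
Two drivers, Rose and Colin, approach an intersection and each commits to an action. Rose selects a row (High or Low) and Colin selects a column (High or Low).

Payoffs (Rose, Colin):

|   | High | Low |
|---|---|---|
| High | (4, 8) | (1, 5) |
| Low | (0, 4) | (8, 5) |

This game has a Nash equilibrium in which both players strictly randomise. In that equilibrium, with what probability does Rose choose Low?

Let x be the probability that Rose plays High. In a completely mixed equilibrium, Colin must be indifferent between High and Low.
Colin's expected payoff from High is 8x + 4(1−x); from Low it is 5x + 5(1−x).
Setting these equal: 4x + 4 = 5, so x = 1/4.
Therefore Rose plays Low with probability 1 − 1/4 = 3/4.

3/4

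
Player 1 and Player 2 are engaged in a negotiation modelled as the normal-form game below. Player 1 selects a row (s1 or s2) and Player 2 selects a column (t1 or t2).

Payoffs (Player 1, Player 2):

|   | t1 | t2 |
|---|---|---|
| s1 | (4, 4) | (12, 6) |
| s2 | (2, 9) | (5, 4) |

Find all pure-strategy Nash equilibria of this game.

(s1, t1): Player 2 prefers t2 (6 > 4) — not an equilibrium.
(s1, t2): Player 1 gets 12 ≥ 5 from s2, and Player 2 gets 6 ≥ 4 from t1 — Nash equilibrium.
(s2, t1): Player 1 prefers s1 (4 > 2) — not an equilibrium.
(s2, t2): Player 1 prefers s1 (12 > 5); Player 2 prefers t1 (9 > 4) — not an equilibrium.

(s1, t2)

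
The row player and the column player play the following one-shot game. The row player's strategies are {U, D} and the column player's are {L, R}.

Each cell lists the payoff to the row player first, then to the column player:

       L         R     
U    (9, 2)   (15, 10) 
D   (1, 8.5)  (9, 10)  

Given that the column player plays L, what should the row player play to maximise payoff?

U

Against L, the row player earns 9 from U and 1 from D.
So U is the best response.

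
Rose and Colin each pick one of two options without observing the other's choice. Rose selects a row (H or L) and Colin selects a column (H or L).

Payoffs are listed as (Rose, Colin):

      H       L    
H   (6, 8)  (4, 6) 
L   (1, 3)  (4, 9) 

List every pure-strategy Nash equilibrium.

(H, H) and (L, L)

(H, H): Rose gets 6 ≥ 1 from L, and Colin gets 8 ≥ 6 from L — Nash equilibrium.
(H, L): Colin prefers H (8 > 6) — not an equilibrium.
(L, H): Rose prefers H (6 > 1); Colin prefers L (9 > 3) — not an equilibrium.
(L, L): Rose gets 4 ≥ 4 from H, and Colin gets 9 ≥ 3 from H — Nash equilibrium.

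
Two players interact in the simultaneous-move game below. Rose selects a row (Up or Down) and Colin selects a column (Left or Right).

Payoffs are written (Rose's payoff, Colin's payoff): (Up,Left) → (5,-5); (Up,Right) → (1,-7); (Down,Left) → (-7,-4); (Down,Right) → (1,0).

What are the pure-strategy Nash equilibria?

(Up, Left): Rose gets 5 ≥ -7 from Down, and Colin gets -5 ≥ -7 from Right — Nash equilibrium.
(Up, Right): Colin prefers Left (-5 > -7) — not an equilibrium.
(Down, Left): Rose prefers Up (5 > -7); Colin prefers Right (0 > -4) — not an equilibrium.
(Down, Right): Rose gets 1 ≥ 1 from Up, and Colin gets 0 ≥ -4 from Left — Nash equilibrium.

(Up, Left) and (Down, Right)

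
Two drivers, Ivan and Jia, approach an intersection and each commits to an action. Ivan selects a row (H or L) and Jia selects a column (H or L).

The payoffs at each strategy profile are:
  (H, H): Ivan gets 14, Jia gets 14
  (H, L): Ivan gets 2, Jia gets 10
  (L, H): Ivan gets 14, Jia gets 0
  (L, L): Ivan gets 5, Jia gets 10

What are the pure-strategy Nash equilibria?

(H, H) and (L, L)

(H, H): Ivan gets 14 ≥ 14 from L, and Jia gets 14 ≥ 10 from L — Nash equilibrium.
(H, L): Ivan prefers L (5 > 2); Jia prefers H (14 > 10) — not an equilibrium.
(L, H): Jia prefers L (10 > 0) — not an equilibrium.
(L, L): Ivan gets 5 ≥ 2 from H, and Jia gets 10 ≥ 0 from H — Nash equilibrium.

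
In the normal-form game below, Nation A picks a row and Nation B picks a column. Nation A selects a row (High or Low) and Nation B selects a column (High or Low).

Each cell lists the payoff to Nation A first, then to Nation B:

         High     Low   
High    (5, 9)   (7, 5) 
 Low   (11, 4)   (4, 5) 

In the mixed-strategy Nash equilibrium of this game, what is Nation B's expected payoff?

5

First find p, the probability Nation A plays High, from Nation B's indifference between High and Low: 9p + 4(1−p) = 5p + 5(1−p), giving p = 1/5.
Since Nation B is indifferent in equilibrium, Nation B's expected payoff equals the payoff from either column against (1/5, 4/5). Using High: 9(1/5) + 4(4/5) = 5.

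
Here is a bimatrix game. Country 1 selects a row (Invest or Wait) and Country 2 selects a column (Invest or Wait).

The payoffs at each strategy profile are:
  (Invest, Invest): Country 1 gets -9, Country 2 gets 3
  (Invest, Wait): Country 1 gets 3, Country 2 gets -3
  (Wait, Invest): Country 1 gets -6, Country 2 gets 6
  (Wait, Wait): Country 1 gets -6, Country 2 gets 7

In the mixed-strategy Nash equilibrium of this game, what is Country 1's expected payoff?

-6

First find y, the probability Country 2 plays Invest, from Country 1's indifference between Invest and Wait: −9y + 3(1−y) = −6y − 6(1−y), giving y = 3/4.
Since Country 1 is indifferent in equilibrium, Country 1's expected payoff equals the payoff from either row against (3/4, 1/4). Using Invest: −9(3/4) + 3(1/4) = -6.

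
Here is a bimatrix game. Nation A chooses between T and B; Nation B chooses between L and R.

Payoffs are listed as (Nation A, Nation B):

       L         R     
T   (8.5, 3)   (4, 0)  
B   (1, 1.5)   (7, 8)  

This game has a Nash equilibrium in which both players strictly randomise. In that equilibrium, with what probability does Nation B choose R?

5/7

Let c be the probability that Nation B plays L. In a completely mixed equilibrium, Nation A must be indifferent between T and B.
Nation A's expected payoff from T is 8.5c + 4(1−c); from B it is c + 7(1−c).
Setting these equal: 4.5c + 4 = −6c + 7, so c = 2/7.
Therefore Nation B plays R with probability 1 − 2/7 = 5/7.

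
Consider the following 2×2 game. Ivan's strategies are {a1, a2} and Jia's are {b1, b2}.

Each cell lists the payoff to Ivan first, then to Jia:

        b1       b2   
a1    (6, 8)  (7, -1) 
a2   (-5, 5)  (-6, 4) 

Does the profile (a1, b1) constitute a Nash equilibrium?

At (a1, b1), Ivan earns 6; switching to a2 would give -5, so Ivan has no profitable deviation.
Jia earns 8; switching to b2 would give -1, so Jia has no profitable deviation.
Neither player can gain by a unilateral deviation, so this profile is a Nash equilibrium.

Yes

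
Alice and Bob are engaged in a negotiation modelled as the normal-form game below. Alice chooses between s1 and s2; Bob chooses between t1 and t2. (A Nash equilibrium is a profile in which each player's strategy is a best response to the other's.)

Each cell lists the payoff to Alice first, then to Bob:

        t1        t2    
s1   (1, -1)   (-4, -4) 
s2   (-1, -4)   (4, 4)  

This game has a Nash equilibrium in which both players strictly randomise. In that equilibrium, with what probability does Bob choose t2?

Let c be the probability that Bob plays t1. In a completely mixed equilibrium, Alice must be indifferent between s1 and s2.
Alice's expected payoff from s1 is c − 4(1−c); from s2 it is −c + 4(1−c).
Setting these equal: 5c − 4 = −5c + 4, so c = 4/5.
Therefore Bob plays t2 with probability 1 − 4/5 = 1/5.

1/5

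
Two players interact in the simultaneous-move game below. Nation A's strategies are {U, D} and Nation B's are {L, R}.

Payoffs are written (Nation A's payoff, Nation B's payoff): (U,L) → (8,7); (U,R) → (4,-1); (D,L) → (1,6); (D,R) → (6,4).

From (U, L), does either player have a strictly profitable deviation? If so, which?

Neither

Nation A at (U, L) earns 8; deviating to D yields 1 — not better.
Nation B earns 7; deviating to R yields -1 — not better.
Neither player can strictly improve; the profile is a Nash equilibrium.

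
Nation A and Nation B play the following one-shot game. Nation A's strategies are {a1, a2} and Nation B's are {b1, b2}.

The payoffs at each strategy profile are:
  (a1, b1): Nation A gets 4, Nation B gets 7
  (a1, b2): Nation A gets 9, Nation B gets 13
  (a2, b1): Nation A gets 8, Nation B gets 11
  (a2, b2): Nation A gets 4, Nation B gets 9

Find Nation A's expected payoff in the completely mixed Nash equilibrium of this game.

First find y, the probability Nation B plays b1, from Nation A's indifference between a1 and a2: 4y + 9(1−y) = 8y + 4(1−y), giving y = 5/9.
Since Nation A is indifferent in equilibrium, Nation A's expected payoff equals the payoff from either row against (5/9, 4/9). Using a1: 4(5/9) + 9(4/9) = 56/9.

56/9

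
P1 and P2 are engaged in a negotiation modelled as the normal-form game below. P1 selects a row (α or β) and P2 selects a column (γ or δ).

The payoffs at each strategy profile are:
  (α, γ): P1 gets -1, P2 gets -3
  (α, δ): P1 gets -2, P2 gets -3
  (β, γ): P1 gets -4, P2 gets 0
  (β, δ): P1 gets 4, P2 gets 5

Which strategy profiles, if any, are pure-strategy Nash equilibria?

(α, γ): P1 gets -1 ≥ -4 from β, and P2 gets -3 ≥ -3 from δ — Nash equilibrium.
(α, δ): P1 prefers β (4 > -2) — not an equilibrium.
(β, γ): P1 prefers α (-1 > -4); P2 prefers δ (5 > 0) — not an equilibrium.
(β, δ): P1 gets 4 ≥ -2 from α, and P2 gets 5 ≥ 0 from γ — Nash equilibrium.

(α, γ) and (β, δ)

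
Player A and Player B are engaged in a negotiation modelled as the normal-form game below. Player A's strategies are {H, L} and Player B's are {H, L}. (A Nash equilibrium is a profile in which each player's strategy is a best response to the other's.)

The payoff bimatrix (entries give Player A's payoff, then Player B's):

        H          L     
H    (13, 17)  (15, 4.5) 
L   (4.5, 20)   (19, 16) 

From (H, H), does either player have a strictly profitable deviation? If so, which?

Player A at (H, H) earns 13; deviating to L yields 4.5 — not better.
Player B earns 17; deviating to L yields 4.5 — not better.
Neither player can strictly improve; the profile is a Nash equilibrium.

Neither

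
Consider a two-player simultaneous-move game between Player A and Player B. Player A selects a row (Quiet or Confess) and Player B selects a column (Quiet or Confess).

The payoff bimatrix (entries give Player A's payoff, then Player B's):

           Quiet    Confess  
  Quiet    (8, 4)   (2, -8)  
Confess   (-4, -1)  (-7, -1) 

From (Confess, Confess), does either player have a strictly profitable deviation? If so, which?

Player A

Player A at (Confess, Confess) earns -7; deviating to Quiet yields 2 — a strict improvement.
Player B earns -1; deviating to Quiet yields -1 — not better.
Only Player A has a strictly profitable deviation.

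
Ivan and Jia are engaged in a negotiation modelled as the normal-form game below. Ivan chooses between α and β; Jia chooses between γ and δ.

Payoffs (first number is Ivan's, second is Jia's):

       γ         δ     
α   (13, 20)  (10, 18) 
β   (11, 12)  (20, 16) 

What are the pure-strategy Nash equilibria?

(α, γ) and (β, δ)

(α, γ): Ivan gets 13 ≥ 11 from β, and Jia gets 20 ≥ 18 from δ — Nash equilibrium.
(α, δ): Ivan prefers β (20 > 10); Jia prefers γ (20 > 18) — not an equilibrium.
(β, γ): Ivan prefers α (13 > 11); Jia prefers δ (16 > 12) — not an equilibrium.
(β, δ): Ivan gets 20 ≥ 10 from α, and Jia gets 16 ≥ 12 from γ — Nash equilibrium.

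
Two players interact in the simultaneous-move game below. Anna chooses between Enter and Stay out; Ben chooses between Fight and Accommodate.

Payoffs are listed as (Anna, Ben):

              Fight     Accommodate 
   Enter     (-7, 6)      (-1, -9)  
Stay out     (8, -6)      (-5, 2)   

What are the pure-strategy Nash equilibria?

none

(Enter, Fight): Anna prefers Stay out (8 > -7) — not an equilibrium.
(Enter, Accommodate): Ben prefers Fight (6 > -9) — not an equilibrium.
(Stay out, Fight): Ben prefers Accommodate (2 > -6) — not an equilibrium.
(Stay out, Accommodate): Anna prefers Enter (-1 > -5) — not an equilibrium.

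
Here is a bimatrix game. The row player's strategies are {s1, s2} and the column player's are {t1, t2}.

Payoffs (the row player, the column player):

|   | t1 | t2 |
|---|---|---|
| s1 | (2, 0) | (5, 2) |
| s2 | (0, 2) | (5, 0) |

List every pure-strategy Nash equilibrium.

(s1, t2)

(s1, t1): the column player prefers t2 (2 > 0) — not an equilibrium.
(s1, t2): the row player gets 5 ≥ 5 from s2, and the column player gets 2 ≥ 0 from t1 — Nash equilibrium.
(s2, t1): the row player prefers s1 (2 > 0) — not an equilibrium.
(s2, t2): the column player prefers t1 (2 > 0) — not an equilibrium.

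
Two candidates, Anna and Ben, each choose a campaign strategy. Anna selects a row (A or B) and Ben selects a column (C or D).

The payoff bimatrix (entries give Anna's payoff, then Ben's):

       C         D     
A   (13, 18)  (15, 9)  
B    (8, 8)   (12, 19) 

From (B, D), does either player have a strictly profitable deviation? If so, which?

Anna

Anna at (B, D) earns 12; deviating to A yields 15 — a strict improvement.
Ben earns 19; deviating to C yields 8 — not better.
Only Anna has a strictly profitable deviation.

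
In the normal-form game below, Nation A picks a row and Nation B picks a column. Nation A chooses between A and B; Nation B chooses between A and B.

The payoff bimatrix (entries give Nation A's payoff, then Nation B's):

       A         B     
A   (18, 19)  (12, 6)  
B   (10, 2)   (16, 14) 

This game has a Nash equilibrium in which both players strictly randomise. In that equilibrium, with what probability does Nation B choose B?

Let c be the probability that Nation B plays A. In a completely mixed equilibrium, Nation A must be indifferent between A and B.
Nation A's expected payoff from A is 18c + 12(1−c); from B it is 10c + 16(1−c).
Setting these equal: 6c + 12 = −6c + 16, so c = 1/3.
Therefore Nation B plays B with probability 1 − 1/3 = 2/3.

2/3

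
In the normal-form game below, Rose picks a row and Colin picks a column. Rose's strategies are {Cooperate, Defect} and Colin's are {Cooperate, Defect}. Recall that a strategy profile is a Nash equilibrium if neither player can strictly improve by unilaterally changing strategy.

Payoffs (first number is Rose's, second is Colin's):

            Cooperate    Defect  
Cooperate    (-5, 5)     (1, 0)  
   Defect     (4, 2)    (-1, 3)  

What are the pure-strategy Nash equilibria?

(Cooperate, Cooperate): Rose prefers Defect (4 > -5) — not an equilibrium.
(Cooperate, Defect): Colin prefers Cooperate (5 > 0) — not an equilibrium.
(Defect, Cooperate): Colin prefers Defect (3 > 2) — not an equilibrium.
(Defect, Defect): Rose prefers Cooperate (1 > -1) — not an equilibrium.

none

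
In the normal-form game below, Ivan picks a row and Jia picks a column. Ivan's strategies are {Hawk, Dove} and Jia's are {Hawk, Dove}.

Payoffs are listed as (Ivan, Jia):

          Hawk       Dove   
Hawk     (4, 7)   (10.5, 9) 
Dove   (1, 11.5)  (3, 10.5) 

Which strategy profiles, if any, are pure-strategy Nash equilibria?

(Hawk, Hawk): Jia prefers Dove (9 > 7) — not an equilibrium.
(Hawk, Dove): Ivan gets 10.5 ≥ 3 from Dove, and Jia gets 9 ≥ 7 from Hawk — Nash equilibrium.
(Dove, Hawk): Ivan prefers Hawk (4 > 1) — not an equilibrium.
(Dove, Dove): Ivan prefers Hawk (10.5 > 3); Jia prefers Hawk (11.5 > 10.5) — not an equilibrium.

(Hawk, Dove)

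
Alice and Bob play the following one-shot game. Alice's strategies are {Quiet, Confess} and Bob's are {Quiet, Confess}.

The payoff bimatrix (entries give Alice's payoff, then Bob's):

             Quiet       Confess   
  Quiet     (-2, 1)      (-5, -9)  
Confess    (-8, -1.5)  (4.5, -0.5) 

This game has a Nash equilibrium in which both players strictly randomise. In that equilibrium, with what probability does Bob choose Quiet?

Let c be the probability that Bob plays Quiet. In a completely mixed equilibrium, Alice must be indifferent between Quiet and Confess.
Alice's expected payoff from Quiet is −2c − 5(1−c); from Confess it is −8c + 4.5(1−c).
Setting these equal: 3c − 5 = −12.5c + 4.5, so c = 19/31.

19/31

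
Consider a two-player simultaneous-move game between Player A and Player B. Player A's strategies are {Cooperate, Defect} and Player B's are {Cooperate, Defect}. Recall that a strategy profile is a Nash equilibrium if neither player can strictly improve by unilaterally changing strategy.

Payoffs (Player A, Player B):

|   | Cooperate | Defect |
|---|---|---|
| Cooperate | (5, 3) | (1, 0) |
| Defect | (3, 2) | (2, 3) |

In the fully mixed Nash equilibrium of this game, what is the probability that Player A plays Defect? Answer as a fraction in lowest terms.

Let x be the probability that Player A plays Cooperate. In a completely mixed equilibrium, Player B must be indifferent between Cooperate and Defect.
Player B's expected payoff from Cooperate is 3x + 2(1−x); from Defect it is 3(1−x).
Setting these equal: x + 2 = −3x + 3, so x = 1/4.
Therefore Player A plays Defect with probability 1 − 1/4 = 3/4.

3/4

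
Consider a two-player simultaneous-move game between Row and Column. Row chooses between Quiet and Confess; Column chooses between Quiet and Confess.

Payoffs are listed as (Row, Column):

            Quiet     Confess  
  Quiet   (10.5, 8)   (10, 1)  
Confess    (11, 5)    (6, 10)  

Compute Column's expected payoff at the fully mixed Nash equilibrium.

First find x, the probability Row plays Quiet, from Column's indifference between Quiet and Confess: 8x + 5(1−x) = x + 10(1−x), giving x = 5/12.
Since Column is indifferent in equilibrium, Column's expected payoff equals the payoff from either column against (5/12, 7/12). Using Quiet: 8(5/12) + 5(7/12) = 25/4.

25/4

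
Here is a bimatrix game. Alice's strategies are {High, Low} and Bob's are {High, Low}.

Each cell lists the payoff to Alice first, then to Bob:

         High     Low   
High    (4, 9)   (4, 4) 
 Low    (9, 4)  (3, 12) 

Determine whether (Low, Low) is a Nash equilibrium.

At (Low, Low), Alice earns 3; switching to High would give 4, so Alice would deviate.
Bob earns 12; switching to High would give 4, so Bob has no profitable deviation.
Since at least one player can profitably deviate, this is not a Nash equilibrium.

No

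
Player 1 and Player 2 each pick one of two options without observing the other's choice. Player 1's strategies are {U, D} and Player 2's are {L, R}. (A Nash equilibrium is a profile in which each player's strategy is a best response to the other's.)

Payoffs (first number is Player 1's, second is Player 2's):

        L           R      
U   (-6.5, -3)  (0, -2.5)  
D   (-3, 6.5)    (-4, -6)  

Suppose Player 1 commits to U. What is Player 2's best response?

Against U, Player 2 earns -3 from L and -2.5 from R.
So R is the best response.

R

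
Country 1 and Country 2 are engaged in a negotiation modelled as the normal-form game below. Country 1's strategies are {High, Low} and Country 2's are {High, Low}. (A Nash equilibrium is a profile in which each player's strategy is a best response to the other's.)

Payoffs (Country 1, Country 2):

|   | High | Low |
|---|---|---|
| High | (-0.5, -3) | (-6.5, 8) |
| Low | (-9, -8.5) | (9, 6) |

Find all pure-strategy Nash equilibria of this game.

(High, High): Country 2 prefers Low (8 > -3) — not an equilibrium.
(High, Low): Country 1 prefers Low (9 > -6.5) — not an equilibrium.
(Low, High): Country 1 prefers High (-0.5 > -9); Country 2 prefers Low (6 > -8.5) — not an equilibrium.
(Low, Low): Country 1 gets 9 ≥ -6.5 from High, and Country 2 gets 6 ≥ -8.5 from High — Nash equilibrium.

(Low, Low)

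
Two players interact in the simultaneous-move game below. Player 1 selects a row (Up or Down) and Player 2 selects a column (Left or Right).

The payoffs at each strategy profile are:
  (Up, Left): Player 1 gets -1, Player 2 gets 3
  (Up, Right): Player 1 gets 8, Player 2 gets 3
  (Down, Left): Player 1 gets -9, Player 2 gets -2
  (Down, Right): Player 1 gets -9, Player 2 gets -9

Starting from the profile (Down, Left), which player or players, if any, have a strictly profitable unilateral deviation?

Player 1

Player 1 at (Down, Left) earns -9; deviating to Up yields -1 — a strict improvement.
Player 2 earns -2; deviating to Right yields -9 — not better.
Only Player 1 has a strictly profitable deviation.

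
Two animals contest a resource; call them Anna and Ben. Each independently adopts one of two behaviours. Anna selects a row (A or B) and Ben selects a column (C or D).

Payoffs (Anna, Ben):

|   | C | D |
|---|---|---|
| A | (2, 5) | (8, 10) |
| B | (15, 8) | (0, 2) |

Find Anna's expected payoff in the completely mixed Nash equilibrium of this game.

40/7

First find q, the probability Ben plays C, from Anna's indifference between A and B: 2q + 8(1−q) = 15q, giving q = 8/21.
Since Anna is indifferent in equilibrium, Anna's expected payoff equals the payoff from either row against (8/21, 13/21). Using A: 2(8/21) + 8(13/21) = 40/7.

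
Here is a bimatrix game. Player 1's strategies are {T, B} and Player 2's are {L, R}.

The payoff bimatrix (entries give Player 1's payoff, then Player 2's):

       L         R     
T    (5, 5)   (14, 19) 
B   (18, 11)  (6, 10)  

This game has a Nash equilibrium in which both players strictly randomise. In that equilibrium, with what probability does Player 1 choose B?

14/15

Let x be the probability that Player 1 plays T. In a completely mixed equilibrium, Player 2 must be indifferent between L and R.
Player 2's expected payoff from L is 5x + 11(1−x); from R it is 19x + 10(1−x).
Setting these equal: −6x + 11 = 9x + 10, so x = 1/15.
Therefore Player 1 plays B with probability 1 − 1/15 = 14/15.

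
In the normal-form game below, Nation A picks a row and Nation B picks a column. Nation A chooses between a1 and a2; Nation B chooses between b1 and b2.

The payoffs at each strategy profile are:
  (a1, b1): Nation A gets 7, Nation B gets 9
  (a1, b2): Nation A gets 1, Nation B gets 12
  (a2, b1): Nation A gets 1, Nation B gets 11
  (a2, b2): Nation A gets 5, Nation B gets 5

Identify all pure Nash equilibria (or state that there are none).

(a1, b1): Nation B prefers b2 (12 > 9) — not an equilibrium.
(a1, b2): Nation A prefers a2 (5 > 1) — not an equilibrium.
(a2, b1): Nation A prefers a1 (7 > 1) — not an equilibrium.
(a2, b2): Nation B prefers b1 (11 > 5) — not an equilibrium.

none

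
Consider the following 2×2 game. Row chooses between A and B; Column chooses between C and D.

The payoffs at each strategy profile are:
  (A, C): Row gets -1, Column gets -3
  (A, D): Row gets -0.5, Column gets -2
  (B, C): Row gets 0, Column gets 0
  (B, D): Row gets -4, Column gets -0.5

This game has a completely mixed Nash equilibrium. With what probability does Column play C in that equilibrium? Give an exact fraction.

7/9

Let y be the probability that Column plays C. In a completely mixed equilibrium, Row must be indifferent between A and B.
Row's expected payoff from A is −y − 0.5(1−y); from B it is −4(1−y).
Setting these equal: −0.5y − 0.5 = 4y − 4, so y = 7/9.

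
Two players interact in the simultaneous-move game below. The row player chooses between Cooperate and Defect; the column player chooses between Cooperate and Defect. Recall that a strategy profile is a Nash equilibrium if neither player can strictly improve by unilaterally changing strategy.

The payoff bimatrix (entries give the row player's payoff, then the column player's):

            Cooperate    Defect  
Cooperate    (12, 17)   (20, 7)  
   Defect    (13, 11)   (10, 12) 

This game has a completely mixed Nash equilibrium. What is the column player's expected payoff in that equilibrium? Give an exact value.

127/11

First find p, the probability the row player plays Cooperate, from the column player's indifference between Cooperate and Defect: 17p + 11(1−p) = 7p + 12(1−p), giving p = 1/11.
Since the column player is indifferent in equilibrium, the column player's expected payoff equals the payoff from either column against (1/11, 10/11). Using Cooperate: 17(1/11) + 11(10/11) = 127/11.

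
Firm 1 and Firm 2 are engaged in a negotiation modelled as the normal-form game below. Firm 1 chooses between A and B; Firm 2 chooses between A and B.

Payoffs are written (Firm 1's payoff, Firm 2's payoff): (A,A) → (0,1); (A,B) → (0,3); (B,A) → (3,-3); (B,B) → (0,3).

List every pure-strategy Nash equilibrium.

(A, A): Firm 1 prefers B (3 > 0); Firm 2 prefers B (3 > 1) — not an equilibrium.
(A, B): Firm 1 gets 0 ≥ 0 from B, and Firm 2 gets 3 ≥ 1 from A — Nash equilibrium.
(B, A): Firm 2 prefers B (3 > -3) — not an equilibrium.
(B, B): Firm 1 gets 0 ≥ 0 from A, and Firm 2 gets 3 ≥ -3 from A — Nash equilibrium.

(A, B) and (B, B)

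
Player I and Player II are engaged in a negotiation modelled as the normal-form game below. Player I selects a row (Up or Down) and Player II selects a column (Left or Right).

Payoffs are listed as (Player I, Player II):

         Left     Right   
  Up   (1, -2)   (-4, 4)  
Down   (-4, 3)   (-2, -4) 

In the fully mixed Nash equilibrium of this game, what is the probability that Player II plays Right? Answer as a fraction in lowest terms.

5/7

Let q be the probability that Player II plays Left. In a completely mixed equilibrium, Player I must be indifferent between Up and Down.
Player I's expected payoff from Up is q − 4(1−q); from Down it is −4q − 2(1−q).
Setting these equal: 5q − 4 = −2q − 2, so q = 2/7.
Therefore Player II plays Right with probability 1 − 2/7 = 5/7.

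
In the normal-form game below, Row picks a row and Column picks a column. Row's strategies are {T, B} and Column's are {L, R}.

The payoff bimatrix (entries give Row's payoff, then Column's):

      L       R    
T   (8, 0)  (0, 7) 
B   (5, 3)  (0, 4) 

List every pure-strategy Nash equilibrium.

(T, R) and (B, R)

(T, L): Column prefers R (7 > 0) — not an equilibrium.
(T, R): Row gets 0 ≥ 0 from B, and Column gets 7 ≥ 0 from L — Nash equilibrium.
(B, L): Row prefers T (8 > 5); Column prefers R (4 > 3) — not an equilibrium.
(B, R): Row gets 0 ≥ 0 from T, and Column gets 4 ≥ 3 from L — Nash equilibrium.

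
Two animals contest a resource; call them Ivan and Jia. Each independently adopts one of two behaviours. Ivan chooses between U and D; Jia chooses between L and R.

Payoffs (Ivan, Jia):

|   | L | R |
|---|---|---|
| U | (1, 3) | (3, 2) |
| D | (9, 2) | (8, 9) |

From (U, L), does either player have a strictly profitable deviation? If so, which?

Ivan at (U, L) earns 1; deviating to D yields 9 — a strict improvement.
Jia earns 3; deviating to R yields 2 — not better.
Only Ivan has a strictly profitable deviation.

Ivan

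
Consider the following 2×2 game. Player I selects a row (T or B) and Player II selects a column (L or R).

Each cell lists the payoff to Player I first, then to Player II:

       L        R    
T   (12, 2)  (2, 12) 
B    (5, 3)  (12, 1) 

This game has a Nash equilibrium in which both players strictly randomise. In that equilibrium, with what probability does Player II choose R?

Let q be the probability that Player II plays L. In a completely mixed equilibrium, Player I must be indifferent between T and B.
Player I's expected payoff from T is 12q + 2(1−q); from B it is 5q + 12(1−q).
Setting these equal: 10q + 2 = −7q + 12, so q = 10/17.
Therefore Player II plays R with probability 1 − 10/17 = 7/17.

7/17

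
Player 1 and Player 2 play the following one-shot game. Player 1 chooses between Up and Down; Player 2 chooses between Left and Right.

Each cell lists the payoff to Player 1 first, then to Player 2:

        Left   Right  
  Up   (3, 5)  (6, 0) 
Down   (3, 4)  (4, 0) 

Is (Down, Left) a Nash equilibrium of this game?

Yes

At (Down, Left), Player 1 earns 3; switching to Up would give 3, so Player 1 has no profitable deviation.
Player 2 earns 4; switching to Right would give 0, so Player 2 has no profitable deviation.
Neither player can gain by a unilateral deviation, so this profile is a Nash equilibrium.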